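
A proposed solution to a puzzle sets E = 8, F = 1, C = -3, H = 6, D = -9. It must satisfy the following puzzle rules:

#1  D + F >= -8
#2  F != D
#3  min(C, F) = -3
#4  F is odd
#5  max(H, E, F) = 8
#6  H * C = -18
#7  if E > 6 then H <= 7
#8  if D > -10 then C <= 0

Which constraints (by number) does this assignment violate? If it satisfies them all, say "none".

All constraints are satisfied.

#1 D + F = -9 + 1 = -8; -8 ≥ -8  ✓
#2 F = 1, D = -9; distinct  ✓
#3 min(-3, 1) = -3  ✓
#4 F = 1 is odd  ✓
#5 max(6, 8, 1) = 8  ✓
#6 H * C = 6 * (-3) = -18  ✓
#7 E = 8 > 6, so we need H ≤ 7; H = 6 ≤ 7  ✓
#8 D = -9 > -10, so we need C ≤ 0; C = -3 ≤ 0  ✓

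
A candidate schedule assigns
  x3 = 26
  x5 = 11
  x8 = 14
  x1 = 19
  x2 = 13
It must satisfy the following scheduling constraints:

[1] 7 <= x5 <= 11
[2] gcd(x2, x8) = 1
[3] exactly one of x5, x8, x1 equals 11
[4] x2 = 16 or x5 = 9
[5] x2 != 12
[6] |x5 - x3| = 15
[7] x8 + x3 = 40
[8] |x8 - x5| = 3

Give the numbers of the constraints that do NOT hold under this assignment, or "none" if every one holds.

Constraint 4 is violated.

[1] x5 = 11 lies in [7, 11] — satisfied.
[2] gcd(13, 14) = 1 — satisfied.
[3] x5=11, x8=14, x1=19; 1 of them equals 11 — satisfied.
[4] x2 = 13 ≠ 16 and x5 = 11 ≠ 9; both disjuncts false — violated.
[5] x2 = 13, and 13 ≠ 12 — satisfied.
[6] |11 - 26| = 15 — satisfied.
[7] x8 + x3 = 14 + 26 = 40 — satisfied.
[8] |14 - 11| = 3 — satisfied.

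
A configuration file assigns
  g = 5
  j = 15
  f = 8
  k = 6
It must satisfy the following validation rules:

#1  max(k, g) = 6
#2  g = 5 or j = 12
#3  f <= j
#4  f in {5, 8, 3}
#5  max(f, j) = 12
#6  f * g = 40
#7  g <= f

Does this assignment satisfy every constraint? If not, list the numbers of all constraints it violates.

Constraint 5 is violated.

#1 max(6, 5) = 6 — holds.
#2 g = 5 = 5 (first disjunct) — holds.
#3 f = 8, j = 15; 8 ≤ 15 — holds.
#4 f = 8 is in {5, 8, 3} — holds.
#5 max(8, 15) = 15, not 12 — does not hold.
#6 f * g = 8 * 5 = 40 — holds.
#7 g = 5, f = 8; 5 ≤ 8 — holds.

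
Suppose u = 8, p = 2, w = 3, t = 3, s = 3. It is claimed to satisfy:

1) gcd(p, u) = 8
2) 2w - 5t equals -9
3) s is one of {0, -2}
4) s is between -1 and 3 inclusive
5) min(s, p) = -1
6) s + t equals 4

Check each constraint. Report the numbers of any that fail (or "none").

1) gcd(2, 8) = 2, not 8  ✘
2) 2w - 5t = 2(3) - 5(3) = -9  ✔
3) s = 3 is not in {0, -2}  ✘
4) s = 3 lies in [-1, 3]  ✔
5) min(3, 2) = 2, not -1  ✘
6) s + t = 3 + 3 = 6, not 4  ✘

Violated: 1, 3, 5, and 6.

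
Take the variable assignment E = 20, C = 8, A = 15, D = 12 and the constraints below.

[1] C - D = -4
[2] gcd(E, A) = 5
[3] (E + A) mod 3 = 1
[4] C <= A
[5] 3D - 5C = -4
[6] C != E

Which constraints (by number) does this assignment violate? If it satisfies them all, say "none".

[1] C - D = 8 - 12 = -4 — satisfied.
[2] gcd(20, 15) = 5 — satisfied.
[3] E + A = 35; 35 mod 3 = 2, not 1 — violated.
[4] C = 8, A = 15; 8 ≤ 15 — satisfied.
[5] 3D - 5C = 3(12) - 5(8) = -4 — satisfied.
[6] C = 8, E = 20; distinct — satisfied.

Violated: 3.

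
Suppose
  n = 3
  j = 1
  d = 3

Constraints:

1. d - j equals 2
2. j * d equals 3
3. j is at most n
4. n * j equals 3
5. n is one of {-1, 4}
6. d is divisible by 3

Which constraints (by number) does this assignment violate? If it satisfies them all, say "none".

No — constraint 5 is not satisfied.

1. d - j = 3 - 1 = 2  yes
2. j * d = 1 * 3 = 3  yes
3. j = 1, n = 3; 1 ≤ 3  yes
4. n * j = 3 * 1 = 3  yes
5. n = 3 is not in {-1, 4}  no
6. 3 / 3 = 1, so 3 divides 3  yes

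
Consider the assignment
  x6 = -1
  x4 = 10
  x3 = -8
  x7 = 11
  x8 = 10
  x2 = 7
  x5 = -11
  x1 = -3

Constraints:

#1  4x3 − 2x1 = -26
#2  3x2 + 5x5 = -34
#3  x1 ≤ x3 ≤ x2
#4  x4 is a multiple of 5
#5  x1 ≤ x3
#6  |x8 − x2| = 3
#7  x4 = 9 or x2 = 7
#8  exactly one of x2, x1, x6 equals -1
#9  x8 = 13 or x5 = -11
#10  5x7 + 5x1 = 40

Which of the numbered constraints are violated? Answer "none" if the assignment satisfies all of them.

#1 4x3 − 2x1 = 4(-8) − 2(-3) = -26 — OK.
#2 3x2 + 5x5 = 3(7) + 5(-11) = -34 — OK.
#3 values -3, -8, 7; x1 = -3 is not ≤ x3 = -8 — violated.
#4 10 / 5 = 2, so 5 divides 10 — OK.
#5 x1 = -3, x3 = -8; -3 > -8 (want ≤) — violated.
#6 |10 − 7| = 3 — OK.
#7 x4 = 10 ≠ 9, but x2 = 7 = 7 (second disjunct) — OK.
#8 x2=7, x1=-3, x6=-1; 1 of them equals -1 — OK.
#9 x8 = 10 ≠ 13, but x5 = -11 = -11 (second disjunct) — OK.
#10 5x7 + 5x1 = 5(11) + 5(-3) = 40 — OK.

No — constraints 3 and 5 are not satisfied.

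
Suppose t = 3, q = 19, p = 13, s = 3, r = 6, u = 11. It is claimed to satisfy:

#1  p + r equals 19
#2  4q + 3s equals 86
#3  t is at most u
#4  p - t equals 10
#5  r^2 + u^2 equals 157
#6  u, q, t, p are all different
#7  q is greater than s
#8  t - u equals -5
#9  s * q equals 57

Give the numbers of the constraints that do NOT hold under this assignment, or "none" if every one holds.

Violated: 2, 8.

#1 p + r = 13 + 6 = 19 — OK.
#2 4q + 3s = 4(19) + 3(3) = 85, not 86 — violated.
#3 t = 3, u = 11; 3 ≤ 11 — OK.
#4 p - t = 13 - 3 = 10 — OK.
#5 r^2 + u^2 = 6^2 + 11^2 = 36 + 121 = 157 — OK.
#6 values 11, 19, 3, 13 are pairwise distinct — OK.
#7 q = 19, s = 3; 19 > 3 — OK.
#8 t - u = 3 - 11 = -8, not -5 — violated.
#9 s * q = 3 * 19 = 57 — OK.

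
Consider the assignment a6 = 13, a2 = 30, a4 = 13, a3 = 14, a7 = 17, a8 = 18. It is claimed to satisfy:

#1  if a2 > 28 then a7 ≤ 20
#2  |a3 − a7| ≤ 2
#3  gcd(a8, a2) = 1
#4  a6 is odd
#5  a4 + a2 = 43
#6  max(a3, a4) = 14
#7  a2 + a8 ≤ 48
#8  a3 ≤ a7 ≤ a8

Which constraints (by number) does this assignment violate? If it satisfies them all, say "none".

#1 a2 = 30 > 28, so we need a7 ≤ 20; a7 = 17 ≤ 20 — OK.
#2 |14 − 17| = 3; 3 > 2, exceeds bound 2 — violated.
#3 gcd(18, 30) = 6, not 1 — violated.
#4 a6 = 13 is odd — OK.
#5 a4 + a2 = 13 + 30 = 43 — OK.
#6 max(14, 13) = 14 — OK.
#7 a2 + a8 = 30 + 18 = 48; 48 ≤ 48 — OK.
#8 values 14 ≤ 17 ≤ 18 — OK.

Constraints 2 and 3 do not hold.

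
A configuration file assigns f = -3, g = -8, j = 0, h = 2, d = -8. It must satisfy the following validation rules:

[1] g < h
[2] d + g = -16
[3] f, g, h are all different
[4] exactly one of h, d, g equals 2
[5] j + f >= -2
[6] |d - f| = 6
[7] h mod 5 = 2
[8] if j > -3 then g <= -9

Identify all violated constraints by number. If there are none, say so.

Violated: 5, 6, and 8.

[1] g = -8, h = 2; -8 < 2 — holds.
[2] d + g = -8 + (-8) = -16 — holds.
[3] values -3, -8, 2 are pairwise distinct — holds.
[4] h=2, d=-8, g=-8; 1 of them equals 2 — holds.
[5] j + f = 0 + (-3) = -3; -3 < -2, bound -2 not met — does not hold.
[6] |-8 - (-3)| = 5, not 6 — does not hold.
[7] 2 mod 5 = 2 — holds.
[8] j = 0 > -3, so we need g ≤ -9; but g = -8 > -9 — does not hold.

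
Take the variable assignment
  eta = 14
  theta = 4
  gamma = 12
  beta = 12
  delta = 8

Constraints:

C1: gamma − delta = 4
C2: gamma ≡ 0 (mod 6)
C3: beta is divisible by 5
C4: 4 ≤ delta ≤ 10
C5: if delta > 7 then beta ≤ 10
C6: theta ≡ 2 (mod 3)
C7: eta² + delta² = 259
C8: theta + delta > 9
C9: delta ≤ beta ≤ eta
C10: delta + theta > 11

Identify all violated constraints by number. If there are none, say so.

C1: gamma − delta = 12 − 8 = 4  holds
C2: 12 mod 6 = 0  holds
C3: 12 = 5×2 + 2, so 5 does not divide 12  fails
C4: delta = 8 lies in [4, 10]  holds
C5: delta = 8 > 7, so we need beta ≤ 10; but beta = 12 > 10  fails
C6: 4 mod 3 = 1, not 2  fails
C7: eta² + delta² = 14² + 8² = 196 + 64 = 260, not 259  fails
C8: theta + delta = 4 + 8 = 12; 12 > 9  holds
C9: values 8 ≤ 12 ≤ 14  holds
C10: delta + theta = 8 + 4 = 12; 12 > 11  holds

Constraints 3, 5, 6, 7 are violated.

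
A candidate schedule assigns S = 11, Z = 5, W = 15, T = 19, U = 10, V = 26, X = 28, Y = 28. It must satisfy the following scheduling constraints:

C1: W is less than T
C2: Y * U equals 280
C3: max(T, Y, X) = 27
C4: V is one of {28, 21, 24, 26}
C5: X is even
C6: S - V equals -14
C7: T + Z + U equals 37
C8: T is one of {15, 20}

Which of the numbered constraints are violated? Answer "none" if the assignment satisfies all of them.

C1: W = 15, T = 19; 15 < 19  holds
C2: Y * U = 28 * 10 = 280  holds
C3: max(19, 28, 28) = 28, not 27  fails
C4: V = 26 is in {28, 21, 24, 26}  holds
C5: X = 28 is even  holds
C6: S - V = 11 - 26 = -15, not -14  fails
C7: T + Z + U = 19 + 5 + 10 = 34, not 37  fails
C8: T = 19 is not in {15, 20}  fails

No — constraints 3, 6, 7, 8 are not satisfied.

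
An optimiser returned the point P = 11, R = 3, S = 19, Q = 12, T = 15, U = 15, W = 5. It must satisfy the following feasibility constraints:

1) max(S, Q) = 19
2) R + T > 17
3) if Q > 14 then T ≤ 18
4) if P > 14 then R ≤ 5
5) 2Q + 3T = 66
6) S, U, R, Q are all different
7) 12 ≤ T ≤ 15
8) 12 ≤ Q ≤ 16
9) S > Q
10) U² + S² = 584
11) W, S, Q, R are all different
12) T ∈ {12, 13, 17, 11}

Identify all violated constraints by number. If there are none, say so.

Constraints 5, 10, 12 do not hold.

1) max(19, 12) = 19  true
2) R + T = 3 + 15 = 18; 18 > 17  true
3) Q = 12, not > 14; antecedent false, conditional vacuously true  true
4) P = 11, not > 14; antecedent false, conditional vacuously true  true
5) 2Q + 3T = 2(12) + 3(15) = 69, not 66  false
6) values 19, 15, 3, 12 are pairwise distinct  true
7) T = 15 lies in [12, 15]  true
8) Q = 12 lies in [12, 16]  true
9) S = 19, Q = 12; 19 > 12  true
10) U² + S² = 15² + 19² = 225 + 361 = 586, not 584  false
11) values 5, 19, 12, 3 are pairwise distinct  true
12) T = 15 is not in {12, 13, 17, 11}  false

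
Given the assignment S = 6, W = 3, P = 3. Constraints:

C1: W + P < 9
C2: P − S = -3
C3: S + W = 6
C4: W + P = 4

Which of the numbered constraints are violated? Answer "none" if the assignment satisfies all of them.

No — constraints 3, 4 are not satisfied.

C1: W + P = 3 + 3 = 6; 6 < 9 — OK.
C2: P − S = 3 − 6 = -3 — OK.
C3: S + W = 6 + 3 = 9, not 6 — violated.
C4: W + P = 3 + 3 = 6, not 4 — violated.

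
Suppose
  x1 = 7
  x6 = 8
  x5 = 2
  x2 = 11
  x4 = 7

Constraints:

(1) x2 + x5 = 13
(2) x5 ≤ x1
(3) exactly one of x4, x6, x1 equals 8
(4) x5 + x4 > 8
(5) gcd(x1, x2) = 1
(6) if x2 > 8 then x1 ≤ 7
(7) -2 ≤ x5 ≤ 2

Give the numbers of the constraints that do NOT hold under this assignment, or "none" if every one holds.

The assignment satisfies every constraint.

(1) x2 + x5 = 11 + 2 = 13 — OK.
(2) x5 = 2, x1 = 7; 2 ≤ 7 — OK.
(3) x4=7, x6=8, x1=7; 1 of them equals 8 — OK.
(4) x5 + x4 = 2 + 7 = 9; 9 > 8 — OK.
(5) gcd(7, 11) = 1 — OK.
(6) x2 = 11 > 8, so we need x1 ≤ 7; x1 = 7 ≤ 7 — OK.
(7) x5 = 2 lies in [-2, 2] — OK.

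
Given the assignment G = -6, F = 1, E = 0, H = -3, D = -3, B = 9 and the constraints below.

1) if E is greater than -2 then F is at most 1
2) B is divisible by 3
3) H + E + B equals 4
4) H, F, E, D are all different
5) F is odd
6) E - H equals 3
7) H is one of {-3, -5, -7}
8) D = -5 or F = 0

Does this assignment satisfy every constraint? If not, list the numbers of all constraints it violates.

1) E = 0 > -2, so we need F ≤ 1; F = 1 ≤ 1 — satisfied.
2) 9 / 3 = 3, so 3 divides 9 — satisfied.
3) H + E + B = -3 + 0 + 9 = 6, not 4 — violated.
4) H = D = -3, not all different — violated.
5) F = 1 is odd — satisfied.
6) E - H = 0 - (-3) = 3 — satisfied.
7) H = -3 is in {-3, -5, -7} — satisfied.
8) D = -3 ≠ -5 and F = 1 ≠ 0; both disjuncts false — violated.

The assignment fails constraints 3, 4, and 8.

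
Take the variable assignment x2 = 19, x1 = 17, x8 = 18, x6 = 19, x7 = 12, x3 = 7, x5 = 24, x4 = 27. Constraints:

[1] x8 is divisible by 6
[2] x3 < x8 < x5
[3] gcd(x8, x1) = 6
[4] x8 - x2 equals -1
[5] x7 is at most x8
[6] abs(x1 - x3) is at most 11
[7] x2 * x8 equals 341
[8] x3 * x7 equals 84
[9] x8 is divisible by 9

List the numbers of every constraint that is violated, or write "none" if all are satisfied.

[1] 18 / 6 = 3, so 6 divides 18  ✓
[2] values 7 < 18 < 24  ✓
[3] gcd(18, 17) = 1, not 6  ✗
[4] x8 - x2 = 18 - 19 = -1  ✓
[5] x7 = 12, x8 = 18; 12 ≤ 18  ✓
[6] abs(17 - 7) = 10; 10 ≤ 11  ✓
[7] x2 * x8 = 19 * 18 = 342, not 341  ✗
[8] x3 * x7 = 7 * 12 = 84  ✓
[9] 18 / 9 = 2, so 9 divides 18  ✓

Constraints 3, 7 are violated.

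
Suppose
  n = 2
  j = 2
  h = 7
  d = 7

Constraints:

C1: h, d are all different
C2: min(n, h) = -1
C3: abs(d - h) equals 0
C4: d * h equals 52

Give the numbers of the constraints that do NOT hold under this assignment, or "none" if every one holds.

Constraints 1, 2, and 4 are violated.

C1: h = d = 7, not all different — fails.
C2: min(2, 7) = 2, not -1 — fails.
C3: abs(7 - 7) = 0 — holds.
C4: d * h = 7 * 7 = 49, not 52 — fails.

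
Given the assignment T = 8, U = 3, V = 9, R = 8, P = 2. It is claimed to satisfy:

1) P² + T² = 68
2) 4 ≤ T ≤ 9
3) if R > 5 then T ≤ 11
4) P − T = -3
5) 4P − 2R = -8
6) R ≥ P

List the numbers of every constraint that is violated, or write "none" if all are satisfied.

1) P² + T² = 2² + 8² = 4 + 64 = 68  ✔
2) T = 8 lies in [4, 9]  ✔
3) R = 8 > 5, so we need T ≤ 11; T = 8 ≤ 11  ✔
4) P − T = 2 − 8 = -6, not -3  ✘
5) 4P − 2R = 4(2) − 2(8) = -8  ✔
6) R = 8, P = 2; 8 ≥ 2  ✔

Constraint 4 does not hold.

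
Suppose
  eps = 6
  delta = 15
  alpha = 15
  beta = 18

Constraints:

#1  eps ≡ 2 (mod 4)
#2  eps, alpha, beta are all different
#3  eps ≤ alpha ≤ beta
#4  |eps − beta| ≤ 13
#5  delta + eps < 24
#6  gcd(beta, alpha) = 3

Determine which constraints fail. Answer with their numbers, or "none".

#1 6 mod 4 = 2 — OK.
#2 values 6, 15, 18 are pairwise distinct — OK.
#3 values 6 ≤ 15 ≤ 18 — OK.
#4 |6 − 18| = 12; 12 ≤ 13 — OK.
#5 delta + eps = 15 + 6 = 21; 21 < 24 — OK.
#6 gcd(18, 15) = 3 — OK.

The assignment satisfies every constraint.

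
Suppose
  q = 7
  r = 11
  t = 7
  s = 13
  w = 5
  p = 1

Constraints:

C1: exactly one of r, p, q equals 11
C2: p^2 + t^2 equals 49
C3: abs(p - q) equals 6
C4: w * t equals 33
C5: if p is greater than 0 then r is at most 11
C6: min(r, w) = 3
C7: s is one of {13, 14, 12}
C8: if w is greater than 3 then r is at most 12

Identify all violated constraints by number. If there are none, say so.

Constraints 2, 4, 6 are violated.

C1: r=11, p=1, q=7; 1 of them equals 11  ✓
C2: p^2 + t^2 = 1^2 + 7^2 = 1 + 49 = 50, not 49  ✗
C3: abs(1 - 7) = 6  ✓
C4: w * t = 5 * 7 = 35, not 33  ✗
C5: p = 1 > 0, so we need r ≤ 11; r = 11 ≤ 11  ✓
C6: min(11, 5) = 5, not 3  ✗
C7: s = 13 is in {13, 14, 12}  ✓
C8: w = 5 > 3, so we need r ≤ 12; r = 11 ≤ 12  ✓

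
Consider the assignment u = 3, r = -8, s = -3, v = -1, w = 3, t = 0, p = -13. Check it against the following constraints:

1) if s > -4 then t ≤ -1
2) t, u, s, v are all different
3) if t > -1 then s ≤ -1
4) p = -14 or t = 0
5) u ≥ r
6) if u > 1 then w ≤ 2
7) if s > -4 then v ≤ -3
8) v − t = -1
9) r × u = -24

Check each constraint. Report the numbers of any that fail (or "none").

1) s = -3 > -4, so we need t ≤ -1; but t = 0 > -1  false
2) values 0, 3, -3, -1 are pairwise distinct  true
3) t = 0 > -1, so we need s ≤ -1; s = -3 ≤ -1  true
4) p = -13 ≠ -14, but t = 0 = 0 (second disjunct)  true
5) u = 3, r = -8; 3 ≥ -8  true
6) u = 3 > 1, so we need w ≤ 2; but w = 3 > 2  false
7) s = -3 > -4, so we need v ≤ -3; but v = -1 > -3  false
8) v − t = -1 − 0 = -1  true
9) r × u = -8 × 3 = -24  true

Constraints 1, 6, 7 do not hold.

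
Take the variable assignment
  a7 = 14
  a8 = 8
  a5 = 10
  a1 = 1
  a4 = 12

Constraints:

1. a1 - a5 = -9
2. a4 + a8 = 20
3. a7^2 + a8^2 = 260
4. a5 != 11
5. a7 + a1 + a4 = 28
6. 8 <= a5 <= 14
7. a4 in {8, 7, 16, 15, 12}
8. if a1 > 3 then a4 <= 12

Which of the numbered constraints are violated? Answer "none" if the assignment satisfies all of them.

1. a1 - a5 = 1 - 10 = -9 — holds.
2. a4 + a8 = 12 + 8 = 20 — holds.
3. a7^2 + a8^2 = 14^2 + 8^2 = 196 + 64 = 260 — holds.
4. a5 = 10, and 10 ≠ 11 — holds.
5. a7 + a1 + a4 = 14 + 1 + 12 = 27, not 28 — does not hold.
6. a5 = 10 lies in [8, 14] — holds.
7. a4 = 12 is in {8, 7, 16, 15, 12} — holds.
8. a1 = 1, not > 3; antecedent false, conditional vacuously true — holds.

The assignment fails constraint 5.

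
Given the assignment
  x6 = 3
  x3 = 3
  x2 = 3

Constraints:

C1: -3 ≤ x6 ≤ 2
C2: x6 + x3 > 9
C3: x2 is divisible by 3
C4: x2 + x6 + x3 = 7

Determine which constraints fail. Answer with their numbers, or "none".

The assignment fails constraints 1, 2, 4.

C1: x6 = 3 is outside [-3, 2] — violated.
C2: x6 + x3 = 3 + 3 = 6; 6 ≤ 9, bound 9 not met — violated.
C3: 3 / 3 = 1, so 3 divides 3 — OK.
C4: x2 + x6 + x3 = 3 + 3 + 3 = 9, not 7 — violated.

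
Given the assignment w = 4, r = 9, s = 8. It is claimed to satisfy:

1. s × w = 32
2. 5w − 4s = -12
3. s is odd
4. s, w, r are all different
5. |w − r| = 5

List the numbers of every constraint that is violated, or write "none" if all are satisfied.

1. s × w = 8 × 4 = 32 — holds.
2. 5w − 4s = 5(4) − 4(8) = -12 — holds.
3. s = 8 is even — fails.
4. values 8, 4, 9 are pairwise distinct — holds.
5. |4 − 9| = 5 — holds.

Constraint 3 does not hold.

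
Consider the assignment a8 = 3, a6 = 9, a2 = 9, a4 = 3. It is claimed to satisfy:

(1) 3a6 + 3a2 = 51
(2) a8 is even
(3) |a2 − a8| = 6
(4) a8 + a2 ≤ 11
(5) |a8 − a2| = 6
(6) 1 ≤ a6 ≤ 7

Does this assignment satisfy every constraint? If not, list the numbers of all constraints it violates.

(1) 3a6 + 3a2 = 3(9) + 3(9) = 54, not 51 — does not hold.
(2) a8 = 3 is odd — does not hold.
(3) |9 − 3| = 6 — holds.
(4) a8 + a2 = 3 + 9 = 12; 12 > 11, bound 11 not met — does not hold.
(5) |3 − 9| = 6 — holds.
(6) a6 = 9 is outside [1, 7] — does not hold.

Constraints 1, 2, 4, 6 are violated.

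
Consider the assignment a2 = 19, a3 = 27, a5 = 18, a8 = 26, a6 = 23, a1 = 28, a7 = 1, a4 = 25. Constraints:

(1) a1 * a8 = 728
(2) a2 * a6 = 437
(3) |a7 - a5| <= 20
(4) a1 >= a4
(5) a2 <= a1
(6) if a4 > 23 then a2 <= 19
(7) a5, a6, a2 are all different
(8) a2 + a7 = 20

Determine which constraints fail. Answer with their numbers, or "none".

(1) a1 * a8 = 28 * 26 = 728 — holds.
(2) a2 * a6 = 19 * 23 = 437 — holds.
(3) |1 - 18| = 17; 17 ≤ 20 — holds.
(4) a1 = 28, a4 = 25; 28 ≥ 25 — holds.
(5) a2 = 19, a1 = 28; 19 ≤ 28 — holds.
(6) a4 = 25 > 23, so we need a2 ≤ 19; a2 = 19 ≤ 19 — holds.
(7) values 18, 23, 19 are pairwise distinct — holds.
(8) a2 + a7 = 19 + 1 = 20 — holds.

None — every constraint holds.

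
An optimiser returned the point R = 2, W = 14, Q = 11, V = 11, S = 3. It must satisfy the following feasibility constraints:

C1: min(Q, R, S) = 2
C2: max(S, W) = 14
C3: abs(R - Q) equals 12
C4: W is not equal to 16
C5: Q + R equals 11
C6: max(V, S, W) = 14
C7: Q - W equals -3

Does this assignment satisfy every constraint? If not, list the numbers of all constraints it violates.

Constraints 3 and 5 are violated.

C1: min(11, 2, 3) = 2  true
C2: max(3, 14) = 14  true
C3: abs(2 - 11) = 9, not 12  false
C4: W = 14, and 14 ≠ 16  true
C5: Q + R = 11 + 2 = 13, not 11  false
C6: max(11, 3, 14) = 14  true
C7: Q - W = 11 - 14 = -3  true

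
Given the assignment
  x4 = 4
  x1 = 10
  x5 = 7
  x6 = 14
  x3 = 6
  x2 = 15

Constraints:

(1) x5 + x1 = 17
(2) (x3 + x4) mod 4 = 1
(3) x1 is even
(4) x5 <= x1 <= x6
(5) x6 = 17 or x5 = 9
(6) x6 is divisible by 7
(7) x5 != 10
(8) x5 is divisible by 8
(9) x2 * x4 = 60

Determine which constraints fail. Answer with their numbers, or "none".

(1) x5 + x1 = 7 + 10 = 17 — holds.
(2) x3 + x4 = 10; 10 mod 4 = 2, not 1 — does not hold.
(3) x1 = 10 is even — holds.
(4) values 7 <= 10 <= 14 — holds.
(5) x6 = 14 ≠ 17 and x5 = 7 ≠ 9; both disjuncts false — does not hold.
(6) 14 / 7 = 2, so 7 divides 14 — holds.
(7) x5 = 7, and 7 ≠ 10 — holds.
(8) 7 = 8*0 + 7, so 8 does not divide 7 — does not hold.
(9) x2 * x4 = 15 * 4 = 60 — holds.

Constraints 2, 5, and 8 are violated.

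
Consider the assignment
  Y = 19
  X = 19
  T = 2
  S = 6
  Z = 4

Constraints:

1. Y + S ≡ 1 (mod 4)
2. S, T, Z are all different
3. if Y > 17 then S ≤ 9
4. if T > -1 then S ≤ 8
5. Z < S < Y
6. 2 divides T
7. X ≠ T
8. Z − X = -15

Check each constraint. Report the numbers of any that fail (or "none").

Yes — all constraints hold.

1. Y + S = 25; 25 mod 4 = 1  holds
2. values 6, 2, 4 are pairwise distinct  holds
3. Y = 19 > 17, so we need S ≤ 9; S = 6 ≤ 9  holds
4. T = 2 > -1, so we need S ≤ 8; S = 6 ≤ 8  holds
5. values 4 < 6 < 19  holds
6. 2 / 2 = 1, so 2 divides 2  holds
7. X = 19, T = 2; distinct  holds
8. Z − X = 4 − 19 = -15  holds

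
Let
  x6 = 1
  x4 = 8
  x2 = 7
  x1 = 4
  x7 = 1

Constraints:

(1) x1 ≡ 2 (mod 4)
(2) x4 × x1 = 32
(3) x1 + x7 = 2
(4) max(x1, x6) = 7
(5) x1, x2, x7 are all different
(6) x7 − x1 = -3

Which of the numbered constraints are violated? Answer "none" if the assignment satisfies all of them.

Violated: 1, 3, and 4.

(1) 4 mod 4 = 0, not 2  FAIL
(2) x4 × x1 = 8 × 4 = 32  OK
(3) x1 + x7 = 4 + 1 = 5, not 2  FAIL
(4) max(4, 1) = 4, not 7  FAIL
(5) values 4, 7, 1 are pairwise distinct  OK
(6) x7 − x1 = 1 − 4 = -3  OK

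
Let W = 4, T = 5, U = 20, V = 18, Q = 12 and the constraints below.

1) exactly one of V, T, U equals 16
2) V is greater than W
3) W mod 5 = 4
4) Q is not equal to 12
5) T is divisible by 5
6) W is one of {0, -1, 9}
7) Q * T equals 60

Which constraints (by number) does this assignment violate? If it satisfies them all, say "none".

Constraints 1, 4, and 6 do not hold.

1) V=18, T=5, U=20; 0 of them equal 16, not exactly one — violated.
2) V = 18, W = 4; 18 > 4 — OK.
3) 4 mod 5 = 4 — OK.
4) Q = 12, but 12 is required to differ — violated.
5) 5 / 5 = 1, so 5 divides 5 — OK.
6) W = 4 is not in {0, -1, 9} — violated.
7) Q * T = 12 * 5 = 60 — OK.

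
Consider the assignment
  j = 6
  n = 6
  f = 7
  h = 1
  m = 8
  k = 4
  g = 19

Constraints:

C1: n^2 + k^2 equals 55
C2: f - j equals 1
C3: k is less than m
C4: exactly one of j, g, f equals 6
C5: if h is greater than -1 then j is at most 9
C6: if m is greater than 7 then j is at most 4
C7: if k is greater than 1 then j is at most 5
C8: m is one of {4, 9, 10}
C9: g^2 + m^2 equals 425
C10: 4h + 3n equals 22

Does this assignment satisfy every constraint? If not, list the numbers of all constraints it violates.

C1: n^2 + k^2 = 6^2 + 4^2 = 36 + 16 = 52, not 55 — fails.
C2: f - j = 7 - 6 = 1 — holds.
C3: k = 4, m = 8; 4 < 8 — holds.
C4: j=6, g=19, f=7; 1 of them equals 6 — holds.
C5: h = 1 > -1, so we need j ≤ 9; j = 6 ≤ 9 — holds.
C6: m = 8 > 7, so we need j ≤ 4; but j = 6 > 4 — fails.
C7: k = 4 > 1, so we need j ≤ 5; but j = 6 > 5 — fails.
C8: m = 8 is not in {4, 9, 10} — fails.
C9: g^2 + m^2 = 19^2 + 8^2 = 361 + 64 = 425 — holds.
C10: 4h + 3n = 4(1) + 3(6) = 22 — holds.

The assignment fails constraints 1, 6, 7, and 8.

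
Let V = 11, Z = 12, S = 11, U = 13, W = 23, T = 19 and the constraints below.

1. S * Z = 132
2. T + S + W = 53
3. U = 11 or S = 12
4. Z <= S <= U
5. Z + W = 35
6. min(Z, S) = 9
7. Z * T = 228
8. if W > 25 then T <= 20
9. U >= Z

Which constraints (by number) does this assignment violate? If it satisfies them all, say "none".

Constraints 3, 4, 6 are violated.

1. S * Z = 11 * 12 = 132 — satisfied.
2. T + S + W = 19 + 11 + 23 = 53 — satisfied.
3. U = 13 ≠ 11 and S = 11 ≠ 12; both disjuncts false — violated.
4. values 12, 11, 13; Z = 12 is not <= S = 11 — violated.
5. Z + W = 12 + 23 = 35 — satisfied.
6. min(12, 11) = 11, not 9 — violated.
7. Z * T = 12 * 19 = 228 — satisfied.
8. W = 23, not > 25; antecedent false, conditional vacuously true — satisfied.
9. U = 13, Z = 12; 13 ≥ 12 — satisfied.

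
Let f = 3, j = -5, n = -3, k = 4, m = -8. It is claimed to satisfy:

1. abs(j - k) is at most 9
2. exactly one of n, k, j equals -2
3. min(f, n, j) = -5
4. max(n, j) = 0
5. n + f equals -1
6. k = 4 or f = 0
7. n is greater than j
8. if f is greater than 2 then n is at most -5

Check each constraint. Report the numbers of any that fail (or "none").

Constraints 2, 4, 5, and 8 do not hold.

1. abs(-5 - 4) = 9; 9 ≤ 9  OK
2. n=-3, k=4, j=-5; 0 of them equal -2, not exactly one  FAIL
3. min(3, -3, -5) = -5  OK
4. max(-3, -5) = -3, not 0  FAIL
5. n + f = -3 + 3 = 0, not -1  FAIL
6. k = 4 = 4 (first disjunct)  OK
7. n = -3, j = -5; -3 > -5  OK
8. f = 3 > 2, so we need n ≤ -5; but n = -3 > -5  FAIL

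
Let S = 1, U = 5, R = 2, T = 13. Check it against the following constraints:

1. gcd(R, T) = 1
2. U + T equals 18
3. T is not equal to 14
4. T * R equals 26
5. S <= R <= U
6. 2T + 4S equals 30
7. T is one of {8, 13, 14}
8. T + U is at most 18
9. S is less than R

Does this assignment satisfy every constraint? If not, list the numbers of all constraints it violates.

1. gcd(2, 13) = 1 — holds.
2. U + T = 5 + 13 = 18 — holds.
3. T = 13, and 13 ≠ 14 — holds.
4. T * R = 13 * 2 = 26 — holds.
5. values 1 <= 2 <= 5 — holds.
6. 2T + 4S = 2(13) + 4(1) = 30 — holds.
7. T = 13 is in {8, 13, 14} — holds.
8. T + U = 13 + 5 = 18; 18 ≤ 18 — holds.
9. S = 1, R = 2; 1 < 2 — holds.

The assignment satisfies every constraint.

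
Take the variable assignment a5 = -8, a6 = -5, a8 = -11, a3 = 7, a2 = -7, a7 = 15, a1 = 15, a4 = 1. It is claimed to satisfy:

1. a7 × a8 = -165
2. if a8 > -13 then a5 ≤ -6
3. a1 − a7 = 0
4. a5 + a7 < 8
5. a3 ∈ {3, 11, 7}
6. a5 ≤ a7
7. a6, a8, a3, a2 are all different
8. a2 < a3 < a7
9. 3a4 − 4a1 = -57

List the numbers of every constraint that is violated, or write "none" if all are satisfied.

All constraints are satisfied.

1. a7 × a8 = 15 × (-11) = -165 — OK.
2. a8 = -11 > -13, so we need a5 ≤ -6; a5 = -8 ≤ -6 — OK.
3. a1 − a7 = 15 − 15 = 0 — OK.
4. a5 + a7 = -8 + 15 = 7; 7 < 8 — OK.
5. a3 = 7 is in {3, 11, 7} — OK.
6. a5 = -8, a7 = 15; -8 ≤ 15 — OK.
7. values -5, -11, 7, -7 are pairwise distinct — OK.
8. values -7 < 7 < 15 — OK.
9. 3a4 − 4a1 = 3(1) − 4(15) = -57 — OK.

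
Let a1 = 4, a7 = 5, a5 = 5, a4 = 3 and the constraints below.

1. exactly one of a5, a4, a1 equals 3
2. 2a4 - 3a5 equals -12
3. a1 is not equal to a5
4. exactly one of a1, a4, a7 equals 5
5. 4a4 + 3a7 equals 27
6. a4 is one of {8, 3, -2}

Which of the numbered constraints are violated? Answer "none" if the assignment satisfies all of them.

1. a5=5, a4=3, a1=4; 1 of them equals 3  yes
2. 2a4 - 3a5 = 2(3) - 3(5) = -9, not -12  no
3. a1 = 4, a5 = 5; distinct  yes
4. a1=4, a4=3, a7=5; 1 of them equals 5  yes
5. 4a4 + 3a7 = 4(3) + 3(5) = 27  yes
6. a4 = 3 is in {8, 3, -2}  yes

Constraint 2 does not hold.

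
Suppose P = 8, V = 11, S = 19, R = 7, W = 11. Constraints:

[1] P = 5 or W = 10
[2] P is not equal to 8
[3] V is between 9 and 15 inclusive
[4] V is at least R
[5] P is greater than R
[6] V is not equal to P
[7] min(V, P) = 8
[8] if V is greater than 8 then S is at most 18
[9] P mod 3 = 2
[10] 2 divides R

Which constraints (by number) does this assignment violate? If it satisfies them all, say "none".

[1] P = 8 ≠ 5 and W = 11 ≠ 10; both disjuncts false — violated.
[2] P = 8, but 8 is required to differ — violated.
[3] V = 11 lies in [9, 15] — satisfied.
[4] V = 11, R = 7; 11 ≥ 7 — satisfied.
[5] P = 8, R = 7; 8 > 7 — satisfied.
[6] V = 11, P = 8; distinct — satisfied.
[7] min(11, 8) = 8 — satisfied.
[8] V = 11 > 8, so we need S ≤ 18; but S = 19 > 18 — violated.
[9] 8 mod 3 = 2 — satisfied.
[10] 7 = 2*3 + 1, so 2 does not divide 7 — violated.

The assignment fails constraints 1, 2, 8, and 10.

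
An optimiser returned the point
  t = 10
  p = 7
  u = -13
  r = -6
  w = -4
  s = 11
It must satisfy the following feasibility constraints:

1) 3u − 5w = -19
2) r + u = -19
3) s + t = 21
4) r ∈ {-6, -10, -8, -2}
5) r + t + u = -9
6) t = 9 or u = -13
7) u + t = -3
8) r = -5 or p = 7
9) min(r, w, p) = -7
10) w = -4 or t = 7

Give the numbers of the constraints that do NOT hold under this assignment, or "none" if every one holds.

1) 3u − 5w = 3(-13) − 5(-4) = -19  yes
2) r + u = -6 + (-13) = -19  yes
3) s + t = 11 + 10 = 21  yes
4) r = -6 is in {-6, -10, -8, -2}  yes
5) r + t + u = -6 + 10 + (-13) = -9  yes
6) t = 10 ≠ 9, but u = -13 = -13 (second disjunct)  yes
7) u + t = -13 + 10 = -3  yes
8) r = -6 ≠ -5, but p = 7 = 7 (second disjunct)  yes
9) min(-6, -4, 7) = -6, not -7  no
10) w = -4 = -4 (first disjunct)  yes

No — constraint 9 is not satisfied.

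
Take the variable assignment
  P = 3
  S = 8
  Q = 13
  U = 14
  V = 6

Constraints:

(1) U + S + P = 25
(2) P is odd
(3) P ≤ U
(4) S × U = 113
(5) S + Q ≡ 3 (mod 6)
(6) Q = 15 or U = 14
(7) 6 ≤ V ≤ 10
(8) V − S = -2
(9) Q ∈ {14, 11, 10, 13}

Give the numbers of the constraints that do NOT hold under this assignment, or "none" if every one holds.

(1) U + S + P = 14 + 8 + 3 = 25  ✓
(2) P = 3 is odd  ✓
(3) P = 3, U = 14; 3 ≤ 14  ✓
(4) S × U = 8 × 14 = 112, not 113  ✗
(5) S + Q = 21; 21 mod 6 = 3  ✓
(6) Q = 13 ≠ 15, but U = 14 = 14 (second disjunct)  ✓
(7) V = 6 lies in [6, 10]  ✓
(8) V − S = 6 − 8 = -2  ✓
(9) Q = 13 is in {14, 11, 10, 13}  ✓

Constraint 4 is violated.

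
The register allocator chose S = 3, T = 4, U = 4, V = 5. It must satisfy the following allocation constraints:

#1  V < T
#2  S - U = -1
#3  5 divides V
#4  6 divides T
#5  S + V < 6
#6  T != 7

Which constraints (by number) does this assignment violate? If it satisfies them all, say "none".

Constraints 1, 4, and 5 are violated.

#1 V = 5, T = 4; 5 ≥ 4 (want <) — does not hold.
#2 S - U = 3 - 4 = -1 — holds.
#3 5 / 5 = 1, so 5 divides 5 — holds.
#4 4 = 6*0 + 4, so 6 does not divide 4 — does not hold.
#5 S + V = 3 + 5 = 8; 8 ≥ 6, bound 6 not met — does not hold.
#6 T = 4, and 4 ≠ 7 — holds.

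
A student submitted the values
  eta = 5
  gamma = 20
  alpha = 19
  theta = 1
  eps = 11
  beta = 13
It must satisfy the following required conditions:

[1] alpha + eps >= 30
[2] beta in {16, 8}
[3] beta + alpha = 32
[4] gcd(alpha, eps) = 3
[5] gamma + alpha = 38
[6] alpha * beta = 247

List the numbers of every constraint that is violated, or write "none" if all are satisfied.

Constraints 2, 4, 5 are violated.

[1] alpha + eps = 19 + 11 = 30; 30 ≥ 30  ✔
[2] beta = 13 is not in {16, 8}  ✘
[3] beta + alpha = 13 + 19 = 32  ✔
[4] gcd(19, 11) = 1, not 3  ✘
[5] gamma + alpha = 20 + 19 = 39, not 38  ✘
[6] alpha * beta = 19 * 13 = 247  ✔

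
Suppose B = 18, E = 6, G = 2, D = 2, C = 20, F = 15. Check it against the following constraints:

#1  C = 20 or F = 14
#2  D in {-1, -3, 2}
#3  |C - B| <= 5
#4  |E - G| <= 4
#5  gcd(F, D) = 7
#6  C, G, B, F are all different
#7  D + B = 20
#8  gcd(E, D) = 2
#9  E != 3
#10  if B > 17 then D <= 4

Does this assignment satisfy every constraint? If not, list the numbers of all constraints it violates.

#1 C = 20 = 20 (first disjunct)  true
#2 D = 2 is in {-1, -3, 2}  true
#3 |20 - 18| = 2; 2 ≤ 5  true
#4 |6 - 2| = 4; 4 ≤ 4  true
#5 gcd(15, 2) = 1, not 7  false
#6 values 20, 2, 18, 15 are pairwise distinct  true
#7 D + B = 2 + 18 = 20  true
#8 gcd(6, 2) = 2  true
#9 E = 6, and 6 ≠ 3  true
#10 B = 18 > 17, so we need D ≤ 4; D = 2 ≤ 4  true

Constraint 5 does not hold.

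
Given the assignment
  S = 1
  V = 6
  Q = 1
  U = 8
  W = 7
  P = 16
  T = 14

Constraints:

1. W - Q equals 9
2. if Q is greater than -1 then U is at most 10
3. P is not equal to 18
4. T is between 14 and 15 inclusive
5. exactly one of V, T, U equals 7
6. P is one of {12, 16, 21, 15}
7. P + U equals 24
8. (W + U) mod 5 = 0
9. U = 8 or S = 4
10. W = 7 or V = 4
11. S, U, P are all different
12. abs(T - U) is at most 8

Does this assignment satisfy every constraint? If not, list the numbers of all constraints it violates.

1. W - Q = 7 - 1 = 6, not 9 — violated.
2. Q = 1 > -1, so we need U ≤ 10; U = 8 ≤ 10 — satisfied.
3. P = 16, and 16 ≠ 18 — satisfied.
4. T = 14 lies in [14, 15] — satisfied.
5. V=6, T=14, U=8; 0 of them equal 7, not exactly one — violated.
6. P = 16 is in {12, 16, 21, 15} — satisfied.
7. P + U = 16 + 8 = 24 — satisfied.
8. W + U = 15; 15 mod 5 = 0 — satisfied.
9. U = 8 = 8 (first disjunct) — satisfied.
10. W = 7 = 7 (first disjunct) — satisfied.
11. values 1, 8, 16 are pairwise distinct — satisfied.
12. abs(14 - 8) = 6; 6 ≤ 8 — satisfied.

Violated: 1 and 5.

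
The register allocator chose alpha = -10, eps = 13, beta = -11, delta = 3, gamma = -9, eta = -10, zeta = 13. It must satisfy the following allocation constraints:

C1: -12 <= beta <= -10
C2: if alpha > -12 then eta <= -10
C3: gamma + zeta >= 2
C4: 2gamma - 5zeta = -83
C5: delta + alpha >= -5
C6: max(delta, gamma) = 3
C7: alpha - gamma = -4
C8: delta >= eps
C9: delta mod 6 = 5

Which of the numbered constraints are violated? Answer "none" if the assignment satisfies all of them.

C1: beta = -11 lies in [-12, -10] — holds.
C2: alpha = -10 > -12, so we need eta ≤ -10; eta = -10 ≤ -10 — holds.
C3: gamma + zeta = -9 + 13 = 4; 4 ≥ 2 — holds.
C4: 2gamma - 5zeta = 2(-9) - 5(13) = -83 — holds.
C5: delta + alpha = 3 + (-10) = -7; -7 < -5, bound -5 not met — fails.
C6: max(3, -9) = 3 — holds.
C7: alpha - gamma = -10 - (-9) = -1, not -4 — fails.
C8: delta = 3, eps = 13; 3 < 13 (want ≥) — fails.
C9: 3 mod 6 = 3, not 5 — fails.

No — constraints 5, 7, 8, and 9 are not satisfied.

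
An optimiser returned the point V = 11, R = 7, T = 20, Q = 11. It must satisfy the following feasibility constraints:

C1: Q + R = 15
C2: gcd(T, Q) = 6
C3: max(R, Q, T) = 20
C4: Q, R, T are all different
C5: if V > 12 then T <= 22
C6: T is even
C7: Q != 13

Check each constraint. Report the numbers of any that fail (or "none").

C1: Q + R = 11 + 7 = 18, not 15  ✗
C2: gcd(20, 11) = 1, not 6  ✗
C3: max(7, 11, 20) = 20  ✓
C4: values 11, 7, 20 are pairwise distinct  ✓
C5: V = 11, not > 12; antecedent false, conditional vacuously true  ✓
C6: T = 20 is even  ✓
C7: Q = 11, and 11 ≠ 13  ✓

Constraints 1, 2 are violated.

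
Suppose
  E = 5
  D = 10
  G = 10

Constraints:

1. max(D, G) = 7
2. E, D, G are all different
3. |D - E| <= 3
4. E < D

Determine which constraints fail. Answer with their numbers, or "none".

The assignment fails constraints 1, 2, 3.

1. max(10, 10) = 10, not 7 — violated.
2. D = G = 10, not all different — violated.
3. |10 - 5| = 5; 5 > 3, exceeds bound 3 — violated.
4. E = 5, D = 10; 5 < 10 — satisfied.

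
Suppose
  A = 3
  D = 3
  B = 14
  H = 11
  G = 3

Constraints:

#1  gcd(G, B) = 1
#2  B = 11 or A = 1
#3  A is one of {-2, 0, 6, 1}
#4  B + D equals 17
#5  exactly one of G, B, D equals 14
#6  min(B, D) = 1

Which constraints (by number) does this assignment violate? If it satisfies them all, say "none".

The assignment fails constraints 2, 3, 6.

#1 gcd(3, 14) = 1 — OK.
#2 B = 14 ≠ 11 and A = 3 ≠ 1; both disjuncts false — violated.
#3 A = 3 is not in {-2, 0, 6, 1} — violated.
#4 B + D = 14 + 3 = 17 — OK.
#5 G=3, B=14, D=3; 1 of them equals 14 — OK.
#6 min(14, 3) = 3, not 1 — violated.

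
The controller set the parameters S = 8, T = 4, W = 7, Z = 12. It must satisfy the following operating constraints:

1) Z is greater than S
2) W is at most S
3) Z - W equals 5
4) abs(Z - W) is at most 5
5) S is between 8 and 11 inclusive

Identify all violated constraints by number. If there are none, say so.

No violations.

1) Z = 12, S = 8; 12 > 8 — holds.
2) W = 7, S = 8; 7 ≤ 8 — holds.
3) Z - W = 12 - 7 = 5 — holds.
4) abs(12 - 7) = 5; 5 ≤ 5 — holds.
5) S = 8 lies in [8, 11] — holds.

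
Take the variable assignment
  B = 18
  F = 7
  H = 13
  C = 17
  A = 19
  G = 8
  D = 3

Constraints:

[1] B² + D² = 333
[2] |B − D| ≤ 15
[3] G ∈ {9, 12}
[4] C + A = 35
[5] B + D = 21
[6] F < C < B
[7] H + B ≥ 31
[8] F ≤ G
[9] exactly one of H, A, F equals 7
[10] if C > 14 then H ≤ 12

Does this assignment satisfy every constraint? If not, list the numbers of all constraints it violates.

[1] B² + D² = 18² + 3² = 324 + 9 = 333  ✓
[2] |18 − 3| = 15; 15 ≤ 15  ✓
[3] G = 8 is not in {9, 12}  ✗
[4] C + A = 17 + 19 = 36, not 35  ✗
[5] B + D = 18 + 3 = 21  ✓
[6] values 7 < 17 < 18  ✓
[7] H + B = 13 + 18 = 31; 31 ≥ 31  ✓
[8] F = 7, G = 8; 7 ≤ 8  ✓
[9] H=13, A=19, F=7; 1 of them equals 7  ✓
[10] C = 17 > 14, so we need H ≤ 12; but H = 13 > 12  ✗

Constraints 3, 4, 10 are violated.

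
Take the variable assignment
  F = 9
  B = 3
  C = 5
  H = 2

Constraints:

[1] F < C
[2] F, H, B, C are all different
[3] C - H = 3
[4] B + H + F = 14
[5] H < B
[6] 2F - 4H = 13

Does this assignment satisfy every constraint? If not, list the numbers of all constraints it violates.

[1] F = 9, C = 5; 9 ≥ 5 (want <) — violated.
[2] values 9, 2, 3, 5 are pairwise distinct — satisfied.
[3] C - H = 5 - 2 = 3 — satisfied.
[4] B + H + F = 3 + 2 + 9 = 14 — satisfied.
[5] H = 2, B = 3; 2 < 3 — satisfied.
[6] 2F - 4H = 2(9) - 4(2) = 10, not 13 — violated.

Violated: 1 and 6.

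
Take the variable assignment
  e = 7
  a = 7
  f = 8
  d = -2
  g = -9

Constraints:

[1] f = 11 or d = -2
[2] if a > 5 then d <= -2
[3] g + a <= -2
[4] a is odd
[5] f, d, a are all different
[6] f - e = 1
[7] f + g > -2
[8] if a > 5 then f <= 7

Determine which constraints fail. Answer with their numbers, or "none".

[1] f = 8 ≠ 11, but d = -2 = -2 (second disjunct) — holds.
[2] a = 7 > 5, so we need d ≤ -2; d = -2 ≤ -2 — holds.
[3] g + a = -9 + 7 = -2; -2 ≤ -2 — holds.
[4] a = 7 is odd — holds.
[5] values 8, -2, 7 are pairwise distinct — holds.
[6] f - e = 8 - 7 = 1 — holds.
[7] f + g = 8 + (-9) = -1; -1 > -2 — holds.
[8] a = 7 > 5, so we need f ≤ 7; but f = 8 > 7 — does not hold.

Constraint 8 is violated.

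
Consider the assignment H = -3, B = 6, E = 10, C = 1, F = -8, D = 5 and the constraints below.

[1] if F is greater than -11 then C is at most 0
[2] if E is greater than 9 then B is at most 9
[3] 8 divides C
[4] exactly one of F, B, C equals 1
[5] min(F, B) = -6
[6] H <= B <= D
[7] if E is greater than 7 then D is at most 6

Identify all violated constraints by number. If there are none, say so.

Violated: 1, 3, 5, and 6.

[1] F = -8 > -11, so we need C ≤ 0; but C = 1 > 0 — fails.
[2] E = 10 > 9, so we need B ≤ 9; B = 6 ≤ 9 — holds.
[3] 1 = 8*0 + 1, so 8 does not divide 1 — fails.
[4] F=-8, B=6, C=1; 1 of them equals 1 — holds.
[5] min(-8, 6) = -8, not -6 — fails.
[6] values -3, 6, 5; B = 6 is not <= D = 5 — fails.
[7] E = 10 > 7, so we need D ≤ 6; D = 5 ≤ 6 — holds.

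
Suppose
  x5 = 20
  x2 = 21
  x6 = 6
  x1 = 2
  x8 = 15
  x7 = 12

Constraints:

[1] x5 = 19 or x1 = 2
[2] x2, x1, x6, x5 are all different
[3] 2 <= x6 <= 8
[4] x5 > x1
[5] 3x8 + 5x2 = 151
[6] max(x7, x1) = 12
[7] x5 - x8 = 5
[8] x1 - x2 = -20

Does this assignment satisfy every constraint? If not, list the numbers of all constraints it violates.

Violated: 5 and 8.

[1] x5 = 20 ≠ 19, but x1 = 2 = 2 (second disjunct)  true
[2] values 21, 2, 6, 20 are pairwise distinct  true
[3] x6 = 6 lies in [2, 8]  true
[4] x5 = 20, x1 = 2; 20 > 2  true
[5] 3x8 + 5x2 = 3(15) + 5(21) = 150, not 151  false
[6] max(12, 2) = 12  true
[7] x5 - x8 = 20 - 15 = 5  true
[8] x1 - x2 = 2 - 21 = -19, not -20  false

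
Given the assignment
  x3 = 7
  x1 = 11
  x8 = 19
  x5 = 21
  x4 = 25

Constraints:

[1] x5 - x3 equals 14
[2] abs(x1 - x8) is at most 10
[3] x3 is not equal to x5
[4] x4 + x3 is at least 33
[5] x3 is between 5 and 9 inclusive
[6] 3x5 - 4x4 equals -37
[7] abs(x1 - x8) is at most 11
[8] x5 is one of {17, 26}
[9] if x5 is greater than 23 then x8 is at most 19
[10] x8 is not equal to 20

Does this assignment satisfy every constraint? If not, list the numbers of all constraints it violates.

The assignment fails constraints 4 and 8.

[1] x5 - x3 = 21 - 7 = 14  holds
[2] abs(11 - 19) = 8; 8 ≤ 10  holds
[3] x3 = 7, x5 = 21; distinct  holds
[4] x4 + x3 = 25 + 7 = 32; 32 < 33, bound 33 not met  fails
[5] x3 = 7 lies in [5, 9]  holds
[6] 3x5 - 4x4 = 3(21) - 4(25) = -37  holds
[7] abs(11 - 19) = 8; 8 ≤ 11  holds
[8] x5 = 21 is not in {17, 26}  fails
[9] x5 = 21, not > 23; antecedent false, conditional vacuously true  holds
[10] x8 = 19, and 19 ≠ 20  holds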